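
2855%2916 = 2855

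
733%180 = 13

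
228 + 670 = 898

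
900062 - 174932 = 725130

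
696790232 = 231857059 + 464933173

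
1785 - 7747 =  -5962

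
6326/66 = 3163/33 = 95.85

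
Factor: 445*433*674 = 129869690= 2^1*5^1*89^1*337^1 * 433^1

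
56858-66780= - 9922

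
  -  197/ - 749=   197/749 = 0.26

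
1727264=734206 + 993058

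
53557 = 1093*49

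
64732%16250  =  15982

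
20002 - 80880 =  - 60878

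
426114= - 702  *( - 607) 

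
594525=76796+517729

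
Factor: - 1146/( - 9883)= 2^1 *3^1*191^1* 9883^( - 1 )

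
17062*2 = 34124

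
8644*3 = 25932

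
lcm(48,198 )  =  1584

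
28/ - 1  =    -  28 + 0/1 = - 28.00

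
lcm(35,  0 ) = 0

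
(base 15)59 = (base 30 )2O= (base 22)3I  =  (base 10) 84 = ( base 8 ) 124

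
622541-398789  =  223752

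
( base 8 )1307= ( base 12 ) 4b3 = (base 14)38b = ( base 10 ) 711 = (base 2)1011000111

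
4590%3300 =1290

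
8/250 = 4/125  =  0.03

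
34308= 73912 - 39604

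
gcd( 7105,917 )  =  7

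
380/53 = 7+9/53  =  7.17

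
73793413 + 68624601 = 142418014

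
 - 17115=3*(-5705)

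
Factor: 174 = 2^1*3^1*29^1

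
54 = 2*27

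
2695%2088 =607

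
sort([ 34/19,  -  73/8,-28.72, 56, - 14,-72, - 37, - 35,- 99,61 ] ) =[-99,- 72,-37 ,  -  35, - 28.72,-14 ,  -  73/8,  34/19,56, 61]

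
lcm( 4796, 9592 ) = 9592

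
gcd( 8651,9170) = 1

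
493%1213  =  493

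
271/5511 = 271/5511 = 0.05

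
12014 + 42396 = 54410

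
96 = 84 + 12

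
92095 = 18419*5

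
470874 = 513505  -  42631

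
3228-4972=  - 1744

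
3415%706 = 591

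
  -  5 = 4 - 9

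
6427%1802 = 1021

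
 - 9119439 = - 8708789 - 410650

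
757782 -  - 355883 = 1113665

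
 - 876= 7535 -8411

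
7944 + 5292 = 13236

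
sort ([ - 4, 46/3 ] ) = [ - 4, 46/3]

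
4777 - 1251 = 3526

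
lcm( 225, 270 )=1350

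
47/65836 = 47/65836 = 0.00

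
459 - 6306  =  -5847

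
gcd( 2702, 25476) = 386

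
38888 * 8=311104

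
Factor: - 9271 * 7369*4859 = - 43^1*73^1 * 113^1 * 127^1*7369^1 = - 331957157141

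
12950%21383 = 12950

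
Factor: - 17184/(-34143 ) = 2^5*19^ ( - 1)  *179^1*599^( -1) = 5728/11381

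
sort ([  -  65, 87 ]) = [ - 65, 87]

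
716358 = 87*8234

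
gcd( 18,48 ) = 6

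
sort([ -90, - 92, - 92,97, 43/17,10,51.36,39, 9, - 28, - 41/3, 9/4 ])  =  [-92,-92 ,  -  90, - 28, - 41/3 , 9/4, 43/17, 9,10,39, 51.36, 97]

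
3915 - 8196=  - 4281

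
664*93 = 61752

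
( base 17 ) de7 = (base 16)fa2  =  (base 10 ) 4002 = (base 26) 5no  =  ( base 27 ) 5D6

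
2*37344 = 74688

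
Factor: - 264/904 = -33/113 = - 3^1*11^1*113^( - 1 ) 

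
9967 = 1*9967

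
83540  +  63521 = 147061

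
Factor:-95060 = - 2^2 *5^1*7^2 *97^1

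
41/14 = 41/14 =2.93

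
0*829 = 0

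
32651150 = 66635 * 490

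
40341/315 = 1921/15  =  128.07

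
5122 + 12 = 5134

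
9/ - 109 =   -  9/109 =- 0.08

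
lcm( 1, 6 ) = 6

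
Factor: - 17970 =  - 2^1*3^1*5^1*599^1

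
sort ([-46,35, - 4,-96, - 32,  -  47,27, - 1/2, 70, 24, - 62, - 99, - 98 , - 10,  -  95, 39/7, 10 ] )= [-99, - 98,-96, -95,-62,-47,-46,  -  32, - 10, - 4,-1/2,  39/7,10, 24, 27 , 35, 70]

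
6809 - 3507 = 3302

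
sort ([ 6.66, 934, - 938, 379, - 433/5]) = [ - 938 , - 433/5, 6.66,379, 934 ] 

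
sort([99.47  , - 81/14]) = [ - 81/14, 99.47]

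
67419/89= 67419/89 = 757.52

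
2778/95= 29+23/95 = 29.24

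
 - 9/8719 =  - 9/8719  =  -0.00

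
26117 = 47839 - 21722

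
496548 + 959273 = 1455821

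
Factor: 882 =2^1*3^2*7^2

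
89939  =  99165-9226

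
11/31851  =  11/31851 =0.00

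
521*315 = 164115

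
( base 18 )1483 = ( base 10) 7275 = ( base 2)1110001101011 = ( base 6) 53403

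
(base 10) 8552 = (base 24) ek8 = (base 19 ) 14d2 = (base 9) 12652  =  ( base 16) 2168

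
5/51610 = 1/10322= 0.00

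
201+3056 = 3257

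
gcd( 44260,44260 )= 44260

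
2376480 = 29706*80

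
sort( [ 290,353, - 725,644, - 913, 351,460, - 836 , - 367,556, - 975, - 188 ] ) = [ - 975 , - 913, - 836, - 725,  -  367, - 188,290, 351,353,460,556,644]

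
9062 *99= 897138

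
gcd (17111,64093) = 1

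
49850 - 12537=37313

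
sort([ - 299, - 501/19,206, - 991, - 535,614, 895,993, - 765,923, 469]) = [-991, - 765, - 535, - 299 , - 501/19, 206,469, 614,895,923, 993]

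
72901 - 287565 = - 214664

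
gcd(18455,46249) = 1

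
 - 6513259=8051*( - 809 )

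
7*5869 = 41083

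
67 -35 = 32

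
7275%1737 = 327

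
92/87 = 1 + 5/87 = 1.06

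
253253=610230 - 356977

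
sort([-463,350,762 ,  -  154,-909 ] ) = [ - 909, - 463, - 154, 350,762 ]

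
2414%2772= 2414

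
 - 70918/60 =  - 1182 + 1/30  =  - 1181.97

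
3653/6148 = 3653/6148 = 0.59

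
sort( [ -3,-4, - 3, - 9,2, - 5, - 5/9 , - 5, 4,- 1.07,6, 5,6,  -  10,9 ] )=[ - 10,-9, - 5,-5,-4, - 3,-3, - 1.07, - 5/9, 2, 4, 5, 6, 6, 9] 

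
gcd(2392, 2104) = 8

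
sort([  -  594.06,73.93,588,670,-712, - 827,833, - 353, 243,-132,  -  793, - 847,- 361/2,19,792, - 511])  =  [  -  847, - 827, - 793,-712, - 594.06, - 511, - 353, - 361/2,  -  132, 19,73.93, 243,588,670, 792 , 833]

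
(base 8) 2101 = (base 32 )121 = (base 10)1089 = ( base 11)900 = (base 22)25B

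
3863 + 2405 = 6268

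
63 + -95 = -32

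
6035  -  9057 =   -  3022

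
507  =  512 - 5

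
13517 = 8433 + 5084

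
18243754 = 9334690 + 8909064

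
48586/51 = 2858/3 = 952.67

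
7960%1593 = 1588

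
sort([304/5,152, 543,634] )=[304/5,152  ,  543,634 ] 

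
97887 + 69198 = 167085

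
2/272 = 1/136=0.01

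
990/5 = 198 = 198.00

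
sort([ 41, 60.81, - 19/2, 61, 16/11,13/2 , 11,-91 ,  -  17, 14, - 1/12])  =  [ - 91, -17, - 19/2, - 1/12, 16/11, 13/2, 11 , 14,  41 , 60.81,61 ] 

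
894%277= 63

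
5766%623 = 159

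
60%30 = 0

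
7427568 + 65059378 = 72486946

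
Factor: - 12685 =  - 5^1  *  43^1*59^1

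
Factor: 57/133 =3/7 = 3^1*7^(-1)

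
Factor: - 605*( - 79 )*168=8029560 = 2^3*3^1*5^1 * 7^1*11^2*79^1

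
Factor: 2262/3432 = 2^(-2)*11^(-1)*29^1= 29/44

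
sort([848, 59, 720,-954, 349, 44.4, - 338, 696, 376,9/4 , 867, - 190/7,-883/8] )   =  [  -  954, - 338, - 883/8, - 190/7 , 9/4,  44.4, 59, 349, 376, 696, 720, 848, 867] 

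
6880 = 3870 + 3010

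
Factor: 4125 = 3^1*5^3*11^1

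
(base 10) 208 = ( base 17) c4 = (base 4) 3100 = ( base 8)320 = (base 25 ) 88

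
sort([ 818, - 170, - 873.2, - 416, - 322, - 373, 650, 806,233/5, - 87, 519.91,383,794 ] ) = [ - 873.2, - 416, - 373, - 322,-170, - 87,233/5 , 383,519.91,650, 794, 806,818 ] 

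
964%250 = 214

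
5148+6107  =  11255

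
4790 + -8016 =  - 3226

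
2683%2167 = 516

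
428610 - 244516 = 184094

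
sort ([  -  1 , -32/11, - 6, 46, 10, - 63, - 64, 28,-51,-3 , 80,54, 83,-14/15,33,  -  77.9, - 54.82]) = [ - 77.9, - 64, - 63 , - 54.82,  -  51, - 6, - 3, - 32/11,  -  1, - 14/15,10, 28, 33,46, 54, 80,83]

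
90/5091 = 30/1697 =0.02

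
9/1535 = 9/1535 = 0.01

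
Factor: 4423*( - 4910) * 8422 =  - 182899984460 = -  2^2*5^1*  491^1 *4211^1*4423^1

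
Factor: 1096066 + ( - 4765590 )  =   - 3669524 = - 2^2 * 917381^1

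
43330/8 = 21665/4 = 5416.25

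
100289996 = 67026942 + 33263054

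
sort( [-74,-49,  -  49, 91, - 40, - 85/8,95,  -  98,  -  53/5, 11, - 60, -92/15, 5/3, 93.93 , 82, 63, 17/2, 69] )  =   [ - 98, - 74, - 60,-49, - 49, - 40, - 85/8,-53/5,- 92/15,  5/3, 17/2,11, 63, 69, 82, 91,93.93,95 ]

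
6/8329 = 6/8329=0.00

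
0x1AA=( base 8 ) 652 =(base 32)DA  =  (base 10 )426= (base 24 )hi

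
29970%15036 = 14934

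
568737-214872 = 353865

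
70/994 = 5/71 = 0.07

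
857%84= 17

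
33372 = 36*927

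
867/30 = 289/10=28.90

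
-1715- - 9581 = 7866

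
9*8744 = 78696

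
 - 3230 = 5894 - 9124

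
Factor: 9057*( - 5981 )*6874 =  - 372364009458 = - 2^1*3^1 * 7^1*491^1*3019^1*5981^1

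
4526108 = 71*63748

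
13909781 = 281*49501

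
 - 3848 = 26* (-148 )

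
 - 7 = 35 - 42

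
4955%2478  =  2477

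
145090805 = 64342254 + 80748551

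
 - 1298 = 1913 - 3211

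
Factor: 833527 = 17^1*49031^1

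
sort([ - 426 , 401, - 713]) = [ - 713 , - 426,401]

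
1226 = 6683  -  5457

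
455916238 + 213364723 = 669280961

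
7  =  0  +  7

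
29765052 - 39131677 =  - 9366625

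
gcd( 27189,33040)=1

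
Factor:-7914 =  - 2^1*3^1 * 1319^1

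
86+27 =113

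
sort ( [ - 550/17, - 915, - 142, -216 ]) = [ - 915, - 216  , -142, - 550/17 ]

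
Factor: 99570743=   7129^1*13967^1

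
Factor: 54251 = 54251^1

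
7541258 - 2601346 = 4939912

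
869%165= 44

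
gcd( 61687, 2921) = 1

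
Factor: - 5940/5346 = -2^1*3^(  -  2)*5^1 = - 10/9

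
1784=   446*4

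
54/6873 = 18/2291  =  0.01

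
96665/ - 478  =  -96665/478=-202.23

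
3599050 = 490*7345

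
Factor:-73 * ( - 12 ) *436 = 381936 = 2^4 * 3^1*73^1*109^1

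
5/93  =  5/93 = 0.05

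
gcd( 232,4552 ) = 8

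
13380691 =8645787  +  4734904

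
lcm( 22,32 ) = 352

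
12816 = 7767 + 5049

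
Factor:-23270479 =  - 563^1*41333^1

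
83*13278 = 1102074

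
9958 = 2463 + 7495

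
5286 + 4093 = 9379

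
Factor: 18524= 2^2*11^1*421^1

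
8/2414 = 4/1207 = 0.00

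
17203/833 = 17203/833  =  20.65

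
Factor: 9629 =9629^1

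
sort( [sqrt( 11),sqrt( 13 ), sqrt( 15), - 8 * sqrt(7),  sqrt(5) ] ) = [ - 8*sqrt( 7),sqrt( 5),sqrt ( 11)  ,  sqrt( 13),sqrt( 15) ] 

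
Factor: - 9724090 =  - 2^1*5^1*972409^1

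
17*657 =11169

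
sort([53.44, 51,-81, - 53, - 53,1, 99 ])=[  -  81,-53,  -  53,1 , 51,53.44, 99 ] 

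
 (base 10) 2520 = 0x9D8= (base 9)3410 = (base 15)b30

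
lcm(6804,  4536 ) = 13608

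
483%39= 15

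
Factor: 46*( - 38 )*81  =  -141588 = - 2^2*3^4*19^1*23^1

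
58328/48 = 7291/6 = 1215.17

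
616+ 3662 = 4278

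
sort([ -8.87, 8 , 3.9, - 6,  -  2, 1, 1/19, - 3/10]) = [ - 8.87,-6, - 2, - 3/10,1/19 , 1,3.9, 8]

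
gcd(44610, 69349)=1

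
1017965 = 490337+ 527628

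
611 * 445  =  271895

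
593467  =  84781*7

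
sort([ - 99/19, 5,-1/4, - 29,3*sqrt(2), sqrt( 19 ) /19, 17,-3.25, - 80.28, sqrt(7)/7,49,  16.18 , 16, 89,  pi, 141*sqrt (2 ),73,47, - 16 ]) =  [ - 80.28,-29, - 16, -99/19, -3.25,-1/4, sqrt ( 19 ) /19, sqrt( 7) /7,pi, 3*sqrt( 2 ),5,16, 16.18 , 17,  47,49, 73, 89,141 * sqrt(2)] 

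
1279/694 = 1279/694 = 1.84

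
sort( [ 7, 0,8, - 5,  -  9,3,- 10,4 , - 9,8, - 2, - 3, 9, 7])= [ - 10, - 9,-9, - 5, - 3, - 2, 0,3,4,7, 7 , 8,8, 9 ]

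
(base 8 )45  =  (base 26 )1b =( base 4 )211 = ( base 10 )37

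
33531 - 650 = 32881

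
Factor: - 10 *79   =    -  790 = - 2^1 *5^1 * 79^1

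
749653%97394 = 67895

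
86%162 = 86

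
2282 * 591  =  1348662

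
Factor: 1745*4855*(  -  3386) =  - 2^1*5^2*349^1*971^1*1693^1 = -28686107350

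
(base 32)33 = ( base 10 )99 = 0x63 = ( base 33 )30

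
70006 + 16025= 86031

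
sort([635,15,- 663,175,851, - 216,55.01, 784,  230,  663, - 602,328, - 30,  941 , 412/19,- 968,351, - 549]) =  [  -  968,-663, - 602, - 549, - 216, - 30, 15,412/19,55.01,175 , 230 , 328,351,635 , 663,784,851,941]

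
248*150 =37200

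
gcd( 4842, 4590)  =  18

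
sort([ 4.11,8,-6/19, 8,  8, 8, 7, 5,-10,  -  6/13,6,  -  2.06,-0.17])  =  [ - 10, -2.06,-6/13, - 6/19,  -  0.17, 4.11, 5,6, 7,  8,8, 8, 8 ]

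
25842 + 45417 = 71259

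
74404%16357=8976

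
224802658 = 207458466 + 17344192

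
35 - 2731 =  - 2696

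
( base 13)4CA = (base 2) 1101001010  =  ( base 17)2f9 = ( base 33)ph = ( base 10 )842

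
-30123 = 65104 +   -  95227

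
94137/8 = 94137/8=11767.12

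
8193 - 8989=  -  796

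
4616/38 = 2308/19 =121.47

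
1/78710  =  1/78710 = 0.00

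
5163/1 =5163 = 5163.00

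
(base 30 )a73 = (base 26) dg9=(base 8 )21775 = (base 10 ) 9213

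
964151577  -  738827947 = 225323630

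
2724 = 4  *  681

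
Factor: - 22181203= - 11^1*89^1 * 139^1 * 163^1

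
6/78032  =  3/39016 = 0.00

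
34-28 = 6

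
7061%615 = 296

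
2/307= 2/307=0.01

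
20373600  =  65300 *312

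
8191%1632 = 31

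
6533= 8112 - 1579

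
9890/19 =520+10/19=520.53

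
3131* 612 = 1916172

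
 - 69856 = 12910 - 82766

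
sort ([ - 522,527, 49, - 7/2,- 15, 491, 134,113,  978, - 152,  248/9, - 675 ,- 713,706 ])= [ - 713,  -  675, - 522, - 152,-15, - 7/2, 248/9, 49, 113,134,491, 527,706,978] 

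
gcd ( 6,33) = 3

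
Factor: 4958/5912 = 2479/2956 = 2^( - 2)* 37^1*67^1 * 739^( - 1)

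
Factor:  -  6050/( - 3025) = 2 = 2^1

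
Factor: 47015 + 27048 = 74063 = 11^1*6733^1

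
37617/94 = 400 + 17/94 = 400.18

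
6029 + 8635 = 14664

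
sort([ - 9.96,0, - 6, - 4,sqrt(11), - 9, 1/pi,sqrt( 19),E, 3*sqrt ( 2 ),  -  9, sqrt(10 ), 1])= [ - 9.96, - 9,  -  9 ,-6, - 4, 0, 1/pi,1, E, sqrt ( 10 ), sqrt(11 ),3* sqrt ( 2 ), sqrt( 19)]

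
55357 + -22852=32505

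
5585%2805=2780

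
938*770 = 722260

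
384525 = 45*8545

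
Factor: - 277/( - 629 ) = 17^( - 1)*37^(-1 )*277^1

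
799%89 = 87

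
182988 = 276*663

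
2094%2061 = 33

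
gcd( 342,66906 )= 18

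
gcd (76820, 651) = 1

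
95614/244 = 47807/122 = 391.86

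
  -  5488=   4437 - 9925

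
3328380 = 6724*495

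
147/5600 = 21/800= 0.03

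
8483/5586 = 1+2897/5586 = 1.52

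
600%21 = 12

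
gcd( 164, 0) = 164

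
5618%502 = 96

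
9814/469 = 1402/67 = 20.93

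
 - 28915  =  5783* ( - 5)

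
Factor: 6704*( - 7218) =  - 2^5  *3^2*401^1 * 419^1 = - 48389472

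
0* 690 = 0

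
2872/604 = 718/151 = 4.75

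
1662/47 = 1662/47 = 35.36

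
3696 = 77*48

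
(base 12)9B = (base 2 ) 1110111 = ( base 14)87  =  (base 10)119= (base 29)43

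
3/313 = 3/313 = 0.01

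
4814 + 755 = 5569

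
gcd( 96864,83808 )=96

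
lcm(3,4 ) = 12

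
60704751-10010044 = 50694707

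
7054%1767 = 1753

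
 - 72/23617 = - 72/23617 = - 0.00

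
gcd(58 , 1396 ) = 2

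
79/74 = 1 + 5/74 = 1.07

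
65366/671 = 65366/671 =97.42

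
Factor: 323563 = 257^1* 1259^1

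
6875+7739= 14614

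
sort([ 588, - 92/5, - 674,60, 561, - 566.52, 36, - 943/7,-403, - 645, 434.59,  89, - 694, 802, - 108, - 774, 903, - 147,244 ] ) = [ - 774,-694, - 674, - 645, - 566.52,-403,-147, - 943/7, - 108, - 92/5, 36,  60, 89,244, 434.59 , 561,588, 802 , 903 ]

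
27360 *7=191520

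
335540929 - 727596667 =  - 392055738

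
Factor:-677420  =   - 2^2*5^1*33871^1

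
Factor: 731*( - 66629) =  - 48705799 = - 17^1*43^1*66629^1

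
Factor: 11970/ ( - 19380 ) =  - 2^ ( - 1) * 3^1 * 7^1*17^( - 1 ) = - 21/34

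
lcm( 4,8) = 8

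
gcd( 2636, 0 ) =2636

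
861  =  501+360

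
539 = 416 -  - 123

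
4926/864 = 821/144 =5.70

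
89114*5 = 445570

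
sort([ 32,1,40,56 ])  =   [1,32,40, 56 ] 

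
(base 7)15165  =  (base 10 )4212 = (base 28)5AC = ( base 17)e9d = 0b1000001110100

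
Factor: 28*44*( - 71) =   -  2^4*7^1*11^1*71^1 = - 87472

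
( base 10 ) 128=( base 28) 4g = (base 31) 44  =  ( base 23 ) 5d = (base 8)200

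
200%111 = 89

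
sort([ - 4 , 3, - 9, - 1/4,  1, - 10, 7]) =[ - 10, - 9, - 4, - 1/4, 1, 3,7]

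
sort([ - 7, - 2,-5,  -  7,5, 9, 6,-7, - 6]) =[ - 7, - 7, - 7 , - 6, - 5, - 2,  5,6,9 ]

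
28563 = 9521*3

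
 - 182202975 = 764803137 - 947006112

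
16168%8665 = 7503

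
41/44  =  41/44 =0.93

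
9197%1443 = 539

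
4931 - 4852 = 79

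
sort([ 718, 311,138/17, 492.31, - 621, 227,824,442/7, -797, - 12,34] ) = [-797, - 621,-12,  138/17 , 34,442/7,227, 311,492.31,718, 824]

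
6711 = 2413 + 4298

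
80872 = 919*88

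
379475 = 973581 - 594106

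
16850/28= 601  +  11/14 =601.79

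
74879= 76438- 1559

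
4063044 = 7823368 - 3760324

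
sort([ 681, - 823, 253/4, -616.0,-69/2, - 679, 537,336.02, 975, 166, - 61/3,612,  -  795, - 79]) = [ -823, - 795, - 679,  -  616.0  , - 79,  -  69/2, - 61/3, 253/4, 166, 336.02,537,612, 681,975 ] 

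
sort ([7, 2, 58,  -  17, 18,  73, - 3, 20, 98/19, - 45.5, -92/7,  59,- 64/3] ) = [- 45.5, - 64/3,-17,-92/7, - 3, 2,98/19, 7 , 18,20, 58 , 59, 73] 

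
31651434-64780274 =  - 33128840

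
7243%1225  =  1118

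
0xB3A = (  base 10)2874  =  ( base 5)42444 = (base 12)17B6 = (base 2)101100111010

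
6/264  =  1/44=0.02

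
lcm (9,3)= 9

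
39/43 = 39/43 = 0.91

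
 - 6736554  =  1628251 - 8364805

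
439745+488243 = 927988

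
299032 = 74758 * 4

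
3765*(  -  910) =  - 3426150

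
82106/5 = 82106/5 = 16421.20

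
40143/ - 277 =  - 40143/277= - 144.92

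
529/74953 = 529/74953= 0.01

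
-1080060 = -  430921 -649139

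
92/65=92/65=1.42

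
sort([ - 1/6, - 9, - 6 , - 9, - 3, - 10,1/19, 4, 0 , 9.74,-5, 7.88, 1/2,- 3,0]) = [ - 10, - 9, - 9, - 6  , - 5, - 3, - 3, - 1/6, 0,0,1/19, 1/2,  4, 7.88, 9.74 ] 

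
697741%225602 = 20935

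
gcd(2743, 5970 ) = 1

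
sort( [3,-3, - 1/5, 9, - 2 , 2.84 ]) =[ - 3,- 2, - 1/5,2.84,3, 9]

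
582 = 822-240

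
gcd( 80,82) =2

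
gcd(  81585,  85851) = 9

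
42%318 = 42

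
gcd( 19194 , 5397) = 21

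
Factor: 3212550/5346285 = 2^1*3^1*5^1*7^( - 1 )*11^2*863^( - 1) = 3630/6041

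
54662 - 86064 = -31402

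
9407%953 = 830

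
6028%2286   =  1456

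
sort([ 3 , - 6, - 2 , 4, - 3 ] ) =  [ - 6 ,-3, - 2, 3, 4 ] 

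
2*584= 1168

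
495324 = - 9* ( - 55036)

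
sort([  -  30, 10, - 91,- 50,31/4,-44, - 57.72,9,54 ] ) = [-91, - 57.72, - 50, - 44, - 30,  31/4,9, 10, 54]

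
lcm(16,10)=80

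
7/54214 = 7/54214 = 0.00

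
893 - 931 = - 38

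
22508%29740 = 22508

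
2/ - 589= - 2/589 = - 0.00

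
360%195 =165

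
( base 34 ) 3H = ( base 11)a9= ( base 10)119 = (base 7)230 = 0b1110111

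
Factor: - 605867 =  - 605867^1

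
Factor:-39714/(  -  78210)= 6619/13035 = 3^(-1) * 5^ ( - 1)*11^( - 1 )*79^( - 1)*6619^1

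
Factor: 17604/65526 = 2^1*3^2*67^( - 1) = 18/67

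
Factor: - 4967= - 4967^1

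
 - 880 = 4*( - 220)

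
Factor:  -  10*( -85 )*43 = 2^1*5^2*17^1*43^1 =36550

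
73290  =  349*210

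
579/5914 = 579/5914 = 0.10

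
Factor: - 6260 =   -  2^2*5^1*313^1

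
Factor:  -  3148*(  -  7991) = 2^2*61^1*131^1*787^1=25155668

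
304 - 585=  - 281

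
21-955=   -  934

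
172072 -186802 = -14730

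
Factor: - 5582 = -2^1*2791^1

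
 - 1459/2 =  - 730 + 1/2=- 729.50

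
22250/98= 227+2/49 = 227.04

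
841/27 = 31 + 4/27 = 31.15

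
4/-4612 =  - 1 + 1152/1153= - 0.00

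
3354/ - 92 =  - 37 + 25/46 = - 36.46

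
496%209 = 78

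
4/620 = 1/155 = 0.01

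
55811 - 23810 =32001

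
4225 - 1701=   2524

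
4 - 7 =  - 3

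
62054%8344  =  3646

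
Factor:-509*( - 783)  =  3^3* 29^1*509^1 =398547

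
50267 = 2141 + 48126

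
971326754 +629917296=1601244050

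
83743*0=0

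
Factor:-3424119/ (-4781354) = 2^(-1)*3^1*73^( - 1)*32749^ ( - 1)*1141373^1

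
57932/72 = 14483/18 = 804.61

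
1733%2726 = 1733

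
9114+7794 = 16908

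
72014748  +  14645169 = 86659917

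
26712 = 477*56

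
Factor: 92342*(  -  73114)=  - 6751492988 = - 2^2*139^1*263^1*46171^1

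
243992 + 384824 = 628816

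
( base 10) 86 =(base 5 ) 321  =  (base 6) 222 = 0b1010110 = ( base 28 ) 32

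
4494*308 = 1384152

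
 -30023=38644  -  68667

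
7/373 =7/373 = 0.02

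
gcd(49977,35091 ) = 9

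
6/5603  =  6/5603 = 0.00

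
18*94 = 1692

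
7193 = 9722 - 2529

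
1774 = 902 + 872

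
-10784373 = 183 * (-58931 )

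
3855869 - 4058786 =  - 202917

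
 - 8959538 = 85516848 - 94476386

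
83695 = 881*95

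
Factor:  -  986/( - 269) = 2^1* 17^1*29^1*269^ ( -1)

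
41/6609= 41/6609 = 0.01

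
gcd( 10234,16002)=14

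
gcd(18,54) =18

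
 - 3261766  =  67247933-70509699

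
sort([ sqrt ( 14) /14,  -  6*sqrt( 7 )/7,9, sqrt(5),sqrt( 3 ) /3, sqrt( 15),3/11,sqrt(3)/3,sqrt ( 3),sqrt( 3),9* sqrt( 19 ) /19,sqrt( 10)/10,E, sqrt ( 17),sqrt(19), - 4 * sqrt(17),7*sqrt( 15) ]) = [-4*sqrt( 17),  -  6 * sqrt( 7)/7,sqrt( 14)/14 , 3/11 , sqrt( 10)/10, sqrt ( 3 ) /3,sqrt( 3)/3,  sqrt( 3),sqrt( 3),9 * sqrt( 19)/19,  sqrt(5),E,sqrt( 15),sqrt( 17), sqrt( 19),9,7*sqrt( 15 )]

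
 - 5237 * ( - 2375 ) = 12437875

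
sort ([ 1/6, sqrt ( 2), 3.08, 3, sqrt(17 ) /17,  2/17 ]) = [2/17,1/6,  sqrt( 17)/17,sqrt(2)  ,  3, 3.08]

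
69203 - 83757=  - 14554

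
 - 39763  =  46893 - 86656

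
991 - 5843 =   -  4852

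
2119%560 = 439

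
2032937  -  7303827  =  -5270890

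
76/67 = 76/67 = 1.13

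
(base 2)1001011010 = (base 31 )jd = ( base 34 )HO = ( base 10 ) 602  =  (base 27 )m8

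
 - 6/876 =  - 1/146=- 0.01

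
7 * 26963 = 188741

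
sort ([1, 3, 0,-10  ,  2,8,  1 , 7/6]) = [ - 10,0, 1,1,7/6,  2,3,8]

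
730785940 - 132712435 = 598073505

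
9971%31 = 20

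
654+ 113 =767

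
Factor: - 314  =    -  2^1 * 157^1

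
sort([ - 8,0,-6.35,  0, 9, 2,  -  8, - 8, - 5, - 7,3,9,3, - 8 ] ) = [-8, - 8, - 8, - 8,-7, - 6.35, - 5,0,0,  2,3,3, 9,  9 ]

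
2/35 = 2/35 = 0.06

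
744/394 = 1 + 175/197 =1.89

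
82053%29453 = 23147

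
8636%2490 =1166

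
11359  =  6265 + 5094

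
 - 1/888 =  - 1+887/888 = - 0.00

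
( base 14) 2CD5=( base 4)1331123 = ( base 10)8027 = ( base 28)A6J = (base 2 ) 1111101011011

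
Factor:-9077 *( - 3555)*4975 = 3^2*5^3*29^1 * 79^1*199^1 * 313^1= 160536956625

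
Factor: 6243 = 3^1*2081^1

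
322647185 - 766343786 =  - 443696601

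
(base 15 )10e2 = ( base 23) 6hm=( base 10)3587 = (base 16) e03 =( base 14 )1443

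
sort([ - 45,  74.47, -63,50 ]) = [ -63, - 45, 50,74.47 ] 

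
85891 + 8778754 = 8864645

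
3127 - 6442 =  -  3315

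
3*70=210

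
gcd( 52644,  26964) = 1284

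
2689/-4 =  - 673  +  3/4= -  672.25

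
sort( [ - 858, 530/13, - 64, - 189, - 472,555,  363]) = [ - 858, - 472, - 189, - 64,530/13,363, 555]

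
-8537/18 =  - 475+13/18 = - 474.28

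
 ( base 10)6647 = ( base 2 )1100111110111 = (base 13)3044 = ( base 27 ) 935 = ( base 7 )25244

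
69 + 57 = 126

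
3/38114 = 3/38114 = 0.00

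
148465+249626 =398091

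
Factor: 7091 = 7^1*1013^1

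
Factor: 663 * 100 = 2^2*3^1 * 5^2*13^1 * 17^1=66300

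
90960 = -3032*( - 30 ) 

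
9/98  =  9/98=0.09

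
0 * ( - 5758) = 0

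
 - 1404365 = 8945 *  ( - 157)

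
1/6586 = 1/6586 = 0.00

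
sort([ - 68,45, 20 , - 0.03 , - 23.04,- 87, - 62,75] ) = [ - 87,  -  68, - 62,  -  23.04, - 0.03, 20, 45, 75] 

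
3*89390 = 268170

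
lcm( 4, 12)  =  12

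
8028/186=1338/31 = 43.16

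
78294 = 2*39147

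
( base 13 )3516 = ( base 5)214310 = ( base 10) 7455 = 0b1110100011111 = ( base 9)11203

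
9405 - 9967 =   -  562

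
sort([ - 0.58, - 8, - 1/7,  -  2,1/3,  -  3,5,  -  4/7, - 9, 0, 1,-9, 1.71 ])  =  [ - 9,  -  9, - 8,- 3, - 2, - 0.58 ,-4/7, -1/7,0, 1/3, 1, 1.71, 5]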